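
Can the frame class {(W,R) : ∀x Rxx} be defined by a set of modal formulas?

Definable; □q → q defines it

The condition is reflexivity. A defining modal formula is □q → q.
Suppose □q→q is valid. At any x set V(q)={w : Rxw}. Then □q holds at x, so q holds at x, i.e. Rxx.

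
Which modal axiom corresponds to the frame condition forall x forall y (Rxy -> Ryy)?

A defining formula is □(□r → r) (the T□ axiom).

□(□r → r)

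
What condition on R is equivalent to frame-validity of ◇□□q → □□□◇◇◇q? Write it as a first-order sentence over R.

This is a Sahlqvist (Geach-type) schema ◇^1□^2q → □^3◇^3q.
Minimal-valuation argument: fix x; take any y with xR^1y and any z with xR^3z. Set V(q) to the set of worlds R-reachable from y in exactly 2 steps. Then □^2q holds at y, so the antecedent holds at x; validity forces ◇^3q at z, giving a w with zR^3w and yR^2w.
First-order correspondent: ∀x ∀y ∀z ((xRy ∧ xR³z) → ∃w (yR²w ∧ zR³w)).

∀x ∀y ∀z ((xRy ∧ xR³z) → ∃w (yR²w ∧ zR³w))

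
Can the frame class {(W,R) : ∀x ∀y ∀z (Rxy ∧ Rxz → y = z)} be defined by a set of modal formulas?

The condition is partial functionality. A defining modal formula is ◇p → □p.

Yes, by ◇p → □p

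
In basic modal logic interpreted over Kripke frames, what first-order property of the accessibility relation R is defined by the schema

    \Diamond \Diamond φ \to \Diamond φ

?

Replacing φ by ¬φ and contraposing gives the equivalent schema □φ → □□φ.
Suppose □φ→□□φ is valid. Take Rxy, Ryz and set V(φ)={w : Rxw}. Then □φ at x, so □□φ at x, so □φ at y, so φ at z, i.e. Rxz.

transitivity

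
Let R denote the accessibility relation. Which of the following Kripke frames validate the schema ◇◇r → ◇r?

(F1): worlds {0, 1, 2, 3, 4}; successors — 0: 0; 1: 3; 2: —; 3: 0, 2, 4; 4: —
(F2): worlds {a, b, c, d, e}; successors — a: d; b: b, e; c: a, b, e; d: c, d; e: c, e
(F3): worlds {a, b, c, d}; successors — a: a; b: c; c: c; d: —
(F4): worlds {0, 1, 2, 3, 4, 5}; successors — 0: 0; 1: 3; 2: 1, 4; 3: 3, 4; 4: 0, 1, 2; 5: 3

(F3)

The schema corresponds to transitivity: ∀x ∀y ∀z (Rxy ∧ Ryz → Rxz).
(F1): fails — R13 and R34 but not R14.
(F2): fails — Rdc and Rcb but not Rdb.
(F3): ✓.
(F4): fails — R34 and R40 but not R30.
Valid on: (F3).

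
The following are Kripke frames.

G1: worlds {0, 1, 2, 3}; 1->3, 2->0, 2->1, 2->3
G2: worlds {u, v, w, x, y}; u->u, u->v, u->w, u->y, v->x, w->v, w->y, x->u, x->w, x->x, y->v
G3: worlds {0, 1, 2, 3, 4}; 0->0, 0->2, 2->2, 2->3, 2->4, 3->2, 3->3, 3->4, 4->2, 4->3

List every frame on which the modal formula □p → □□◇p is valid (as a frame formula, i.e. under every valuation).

G3

This is the axiom for a generalized confluence (Geach) condition; its first-order frame correspondent is ∀x ∀z (xR²z → ∃w (xRw ∧ zRw)).
G1: fails — 2R²3 but no w with 2Rw and 3Rw.
G2: fails — uR²v but no t with uRt and vRt.
G3: satisfies the condition.
Valid on: G3.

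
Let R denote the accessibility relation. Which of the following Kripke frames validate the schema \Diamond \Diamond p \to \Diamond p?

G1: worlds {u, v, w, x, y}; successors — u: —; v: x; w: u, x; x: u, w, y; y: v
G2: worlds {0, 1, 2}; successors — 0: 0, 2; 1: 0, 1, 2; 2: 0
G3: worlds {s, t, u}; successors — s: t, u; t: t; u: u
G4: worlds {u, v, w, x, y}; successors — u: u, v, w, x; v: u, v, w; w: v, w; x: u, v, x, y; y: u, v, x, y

Frame correspondent (Sahlqvist): \forall x \forall y \forall z (Rxy \wedge Ryz \to Rxz) — i.e. transitivity.
G1: fails — Rxw and Rwx but not Rxx.
G2: fails — R20 and R02 but not R22.
G3: holds.
G4: fails — Rvu and Rux but not Rvx.
Valid on: G3.

G3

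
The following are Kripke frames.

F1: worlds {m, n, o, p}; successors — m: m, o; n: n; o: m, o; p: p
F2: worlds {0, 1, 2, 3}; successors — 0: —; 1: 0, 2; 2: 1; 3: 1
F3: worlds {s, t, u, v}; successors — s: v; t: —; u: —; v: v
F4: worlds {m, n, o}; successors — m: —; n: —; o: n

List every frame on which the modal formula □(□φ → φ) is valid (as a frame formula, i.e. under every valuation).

The schema corresponds to shift-reflexivity: ∀x ∀y (Rxy → Ryy).
F1: condition met.
F2: fails — R12 but not R22.
F3: condition met.
F4: fails — Ron but not Rnn.

F1, F3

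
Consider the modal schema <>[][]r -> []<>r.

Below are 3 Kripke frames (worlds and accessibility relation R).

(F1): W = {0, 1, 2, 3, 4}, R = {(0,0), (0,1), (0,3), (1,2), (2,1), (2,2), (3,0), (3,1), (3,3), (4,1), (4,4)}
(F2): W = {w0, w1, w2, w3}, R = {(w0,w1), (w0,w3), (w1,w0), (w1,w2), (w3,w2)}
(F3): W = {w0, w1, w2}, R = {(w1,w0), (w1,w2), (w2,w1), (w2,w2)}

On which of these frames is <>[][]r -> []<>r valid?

(F1)

This is the axiom for a generalized confluence (Geach) condition; its first-order frame correspondent is forall x forall y forall z ((xRy & xRz) -> exists w (y R^2 w & zRw)).
(F1): holds.
(F2): fails — w0Rw1, w0Rw1 but no w with w1R²w and w1Rw.
(F3): fails — w1Rw0, w1Rw0 but no w with w0R²w and w0Rw.
Valid on: (F1).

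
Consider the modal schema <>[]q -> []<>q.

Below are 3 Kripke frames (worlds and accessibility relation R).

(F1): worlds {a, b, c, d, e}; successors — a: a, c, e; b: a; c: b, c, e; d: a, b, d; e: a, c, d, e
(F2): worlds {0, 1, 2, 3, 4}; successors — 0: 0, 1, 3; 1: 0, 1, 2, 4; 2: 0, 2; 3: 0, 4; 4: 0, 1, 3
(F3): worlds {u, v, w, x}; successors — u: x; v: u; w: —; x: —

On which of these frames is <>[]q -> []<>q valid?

(F2)

The schema corresponds to convergence: forall x forall y forall z (Rxy & Rxz -> exists w (Ryw & Rzw)).
(F1): fails — Rcc and Rcb but c and b have no common successor.
(F2): condition met.
(F3): fails — Rux and Rux but x and x have no common successor.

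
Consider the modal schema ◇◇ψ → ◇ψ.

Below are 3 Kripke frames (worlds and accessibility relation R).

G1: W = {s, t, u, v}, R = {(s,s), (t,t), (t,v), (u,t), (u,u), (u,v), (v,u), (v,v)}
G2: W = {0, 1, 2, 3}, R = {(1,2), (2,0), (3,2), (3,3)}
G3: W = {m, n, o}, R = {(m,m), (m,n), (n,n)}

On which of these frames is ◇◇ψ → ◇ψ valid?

Frame correspondent (Sahlqvist): ∀x ∀y ∀z (Rxy ∧ Ryz → Rxz) — i.e. transitivity.
G1: fails — Rtv and Rvu but not Rtu.
G2: fails — R12 and R20 but not R10.
G3: ✓.

G3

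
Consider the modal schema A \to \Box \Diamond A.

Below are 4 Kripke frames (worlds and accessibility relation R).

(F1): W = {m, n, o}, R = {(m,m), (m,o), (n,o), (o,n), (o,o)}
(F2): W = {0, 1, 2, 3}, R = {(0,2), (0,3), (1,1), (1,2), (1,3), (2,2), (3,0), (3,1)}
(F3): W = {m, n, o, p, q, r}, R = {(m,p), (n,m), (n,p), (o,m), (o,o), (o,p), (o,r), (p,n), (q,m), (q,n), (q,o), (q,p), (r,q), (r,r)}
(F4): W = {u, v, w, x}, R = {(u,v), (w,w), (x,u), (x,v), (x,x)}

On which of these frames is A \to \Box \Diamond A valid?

none

The schema corresponds to symmetry: \forall x \forall y (Rxy \to Ryx).
(F1): fails — Rmo but not Rom.
(F2): fails — R02 but not R20.
(F3): fails — Rom but not Rmo.
(F4): fails — Ruv but not Rvu.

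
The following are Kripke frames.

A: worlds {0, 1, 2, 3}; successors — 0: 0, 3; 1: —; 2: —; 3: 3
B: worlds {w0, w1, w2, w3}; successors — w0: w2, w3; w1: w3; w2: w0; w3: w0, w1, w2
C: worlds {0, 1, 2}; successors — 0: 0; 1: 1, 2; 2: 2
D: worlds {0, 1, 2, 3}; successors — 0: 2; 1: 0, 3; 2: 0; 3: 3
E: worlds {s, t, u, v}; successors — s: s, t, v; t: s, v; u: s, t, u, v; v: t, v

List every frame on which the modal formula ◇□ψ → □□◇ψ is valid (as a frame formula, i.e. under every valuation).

Frame correspondent (Sahlqvist): ∀x ∀y ∀z ((xRy ∧ xR²z) → ∃w (yRw ∧ zRw)) — i.e. a generalized confluence (Geach) condition.
A: holds.
B: fails — w0Rw2, w0R²w0 but no w with w2Rw and w0Rw.
C: holds.
D: fails — 0R2, 0R²0 but no w with 2Rw and 0Rw.
E: holds.

A, C, E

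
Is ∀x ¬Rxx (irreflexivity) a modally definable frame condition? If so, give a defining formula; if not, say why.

Any modally definable frame class is closed under surjective bounded morphisms.
The 2-cycle (worlds 0,1 with 0→1→0) is irreflexive, and the map sending every world to a single reflexive point • is a surjective bounded morphism (forth: every edge maps to (•,•); back: every world has a successor). So any modal formula valid on the 2-cycle is also valid on the reflexive point, which is not irreflexive.
So the class is not modally definable.

No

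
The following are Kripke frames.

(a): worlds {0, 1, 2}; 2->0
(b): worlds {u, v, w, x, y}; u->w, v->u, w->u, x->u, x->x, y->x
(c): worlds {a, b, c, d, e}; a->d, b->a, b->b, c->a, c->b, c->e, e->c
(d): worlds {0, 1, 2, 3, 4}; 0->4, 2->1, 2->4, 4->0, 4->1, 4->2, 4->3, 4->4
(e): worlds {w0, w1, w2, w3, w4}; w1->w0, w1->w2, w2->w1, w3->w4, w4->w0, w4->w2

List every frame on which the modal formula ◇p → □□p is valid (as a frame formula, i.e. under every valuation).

The schema corresponds to a generalized confluence (Geach) condition: ∀x ∀y ∀z ((xRy ∧ xR²z) → ∃w (y = w ∧ z = w)).
(a): satisfies the condition.
(b): fails — uRw, uR²u but w ≠ u.
(c): fails — bRa, bR²b but a ≠ b.
(d): fails — 0R4, 0R²0 but 4 ≠ 0.
(e): fails — w1Rw0, w1R²w1 but w0 ≠ w1.
Valid on: (a).

(a)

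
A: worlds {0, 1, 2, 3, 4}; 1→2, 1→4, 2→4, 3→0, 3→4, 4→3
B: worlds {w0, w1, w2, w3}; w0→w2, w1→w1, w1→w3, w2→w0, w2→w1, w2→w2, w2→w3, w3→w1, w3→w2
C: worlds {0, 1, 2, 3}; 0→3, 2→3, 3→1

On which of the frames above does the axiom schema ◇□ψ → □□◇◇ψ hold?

This is the axiom for a generalized confluence (Geach) condition; its first-order frame correspondent is ∀x ∀y ∀z ((xRy ∧ xR²z) → ∃w (yRw ∧ zR²w)).
A: fails — 1R2, 1R²3 but no w with 2Rw and 3R²w.
B: ✓.
C: fails — 0R3, 0R²1 but no w with 3Rw and 1R²w.
Valid on: B.

B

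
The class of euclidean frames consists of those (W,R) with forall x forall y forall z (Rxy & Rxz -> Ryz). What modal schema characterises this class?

The condition is the Euclidean property. The 5 schema ◇s → □◇s defines it.
Suppose ◇s→□◇s is valid. Take Rxy, Rxz and set V(s)={y}. Then ◇s at x, so □◇s at x, so ◇s at z, so some w with Rzw has s; w=y, i.e. Rzy. By symmetry of the argument, Ryz.

◇s → □◇s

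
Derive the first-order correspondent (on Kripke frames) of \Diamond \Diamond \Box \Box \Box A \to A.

This is a Sahlqvist (Geach-type) schema ◇^2□^3A → □^0◇^0A.
First-order correspondent: \forall x \forall y (x R^2 y \to \exists w (y R^3 w \wedge x = w)).

\forall x \forall y (x R^2 y \to \exists w (y R^3 w \wedge x = w))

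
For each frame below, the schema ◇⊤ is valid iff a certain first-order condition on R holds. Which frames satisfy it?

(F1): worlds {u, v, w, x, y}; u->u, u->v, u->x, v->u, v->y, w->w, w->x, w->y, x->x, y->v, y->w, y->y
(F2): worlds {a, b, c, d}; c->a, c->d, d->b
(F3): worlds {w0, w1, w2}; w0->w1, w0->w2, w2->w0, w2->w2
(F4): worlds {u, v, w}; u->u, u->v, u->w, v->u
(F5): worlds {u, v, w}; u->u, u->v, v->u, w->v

(F1), (F5)

Frame correspondent (Sahlqvist): ∀x ∃y Rxy — i.e. seriality.
(F1): condition met.
(F2): fails — world a has no successor.
(F3): fails — world w1 has no successor.
(F4): fails — world w has no successor.
(F5): condition met.
Valid on: (F1), (F5).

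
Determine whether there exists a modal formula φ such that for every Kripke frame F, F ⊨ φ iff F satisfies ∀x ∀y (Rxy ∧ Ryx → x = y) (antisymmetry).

No — not modally definable

Any modally definable frame class is closed under surjective bounded morphisms.
The 6-cycle (worlds s,t,u,v,w,x with s→t→u→v→w→x→s) is antisymmetric. Sending even-indexed worlds to a and odd-indexed worlds to b is a surjective bounded morphism onto the two-world frame with a↔b, which is not antisymmetric.
Hence antisymmetry is not modally definable.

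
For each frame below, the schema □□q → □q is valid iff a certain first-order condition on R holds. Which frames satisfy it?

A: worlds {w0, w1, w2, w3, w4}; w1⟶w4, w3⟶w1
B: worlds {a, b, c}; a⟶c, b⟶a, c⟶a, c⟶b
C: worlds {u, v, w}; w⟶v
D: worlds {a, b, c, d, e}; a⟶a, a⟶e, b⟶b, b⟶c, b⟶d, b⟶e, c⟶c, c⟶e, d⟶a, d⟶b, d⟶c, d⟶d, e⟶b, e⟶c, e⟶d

D

The schema corresponds to density: ∀x ∀y (Rxy → ∃z (Rxz ∧ Rzy)).
A: fails — Rw3w1 but no z with Rw3z and Rzw1.
B: fails — Rac but no z with Raz and Rzc.
C: fails — Rwv but no z with Rwz and Rzv.
D: holds.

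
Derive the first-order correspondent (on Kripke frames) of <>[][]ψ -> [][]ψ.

forall x forall y forall z ((xRy & x R^2 z) -> exists w (y R^2 w & z = w))

This is a Sahlqvist (Geach-type) schema ◇^1□^2ψ → □^2◇^0ψ.
Minimal-valuation argument: fix x; take any y with xR^1y and any z with xR^2z. Set V(ψ) to the set of worlds R-reachable from y in exactly 2 steps. Then □^2ψ holds at y, so the antecedent holds at x; validity forces ◇^0ψ at z, giving a w with zR^0w and yR^2w.
First-order correspondent: forall x forall y forall z ((xRy & x R^2 z) -> exists w (y R^2 w & z = w)).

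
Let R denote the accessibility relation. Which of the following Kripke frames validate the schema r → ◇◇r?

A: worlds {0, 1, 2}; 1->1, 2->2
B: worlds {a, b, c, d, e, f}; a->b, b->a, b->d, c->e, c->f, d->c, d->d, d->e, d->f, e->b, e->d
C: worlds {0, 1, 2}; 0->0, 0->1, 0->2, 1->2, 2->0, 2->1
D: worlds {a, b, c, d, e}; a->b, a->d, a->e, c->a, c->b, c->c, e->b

C

Frame correspondent (Sahlqvist): ∀x ∃w (x = w ∧ xR²w) — i.e. a generalized confluence (Geach) condition.
A: fails — at 0 but no w with 0=w and 0R²w.
B: fails — at c but no w with c=w and cR²w.
C: holds.
D: fails — at a but no w with a=w and aR²w.
Valid on: C.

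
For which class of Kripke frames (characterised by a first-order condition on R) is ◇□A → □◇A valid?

convergence: ∀x ∀y ∀z (Rxy ∧ Rxz → ∃w (Ryw ∧ Rzw))

Suppose ◇□A→□◇A is valid. Take Rxy, Rxz and set V(A)={w : Ryw}. Then □A at y so ◇□A at x, so □◇A at x, so ◇A at z, giving w with Rzw and Ryw.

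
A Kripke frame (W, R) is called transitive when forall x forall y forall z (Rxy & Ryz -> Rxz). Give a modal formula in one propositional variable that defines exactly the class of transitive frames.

The condition is transitivity. The 4 schema □q → □□q defines it.
Suppose □q→□□q is valid. Take Rxy, Ryz and set V(q)={w : Rxw}. Then □q at x, so □□q at x, so □q at y, so q at z, i.e. Rxz.

□q → □□q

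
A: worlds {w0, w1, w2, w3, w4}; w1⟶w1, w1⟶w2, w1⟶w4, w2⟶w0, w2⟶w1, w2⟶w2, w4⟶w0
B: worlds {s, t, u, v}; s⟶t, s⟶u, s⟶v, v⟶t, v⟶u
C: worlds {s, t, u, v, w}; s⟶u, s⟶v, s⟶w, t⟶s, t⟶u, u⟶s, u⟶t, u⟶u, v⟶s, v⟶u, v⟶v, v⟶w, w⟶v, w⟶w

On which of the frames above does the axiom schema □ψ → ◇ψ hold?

C

This is the axiom for seriality; its first-order frame correspondent is ∀x ∃y Rxy.
A: fails — world w0 has no successor.
B: fails — world t has no successor.
C: satisfies the condition.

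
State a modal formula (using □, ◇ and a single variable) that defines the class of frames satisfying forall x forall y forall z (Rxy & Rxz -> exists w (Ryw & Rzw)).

A defining formula is ◇□p → □◇p (the .2 axiom).

◇□p → □◇p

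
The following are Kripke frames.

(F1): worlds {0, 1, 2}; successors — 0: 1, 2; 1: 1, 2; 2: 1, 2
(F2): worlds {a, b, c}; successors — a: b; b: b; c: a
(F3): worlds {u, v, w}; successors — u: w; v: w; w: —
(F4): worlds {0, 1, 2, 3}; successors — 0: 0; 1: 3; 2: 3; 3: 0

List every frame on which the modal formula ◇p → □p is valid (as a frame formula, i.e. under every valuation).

This is the axiom for partial functionality; its first-order frame correspondent is ∀x ∀y ∀z (Rxy ∧ Rxz → y = z).
(F1): fails — 0 sees both 1 and 2.
(F2): holds.
(F3): holds.
(F4): holds.
Valid on: (F2), (F3), (F4).

(F2), (F3), (F4)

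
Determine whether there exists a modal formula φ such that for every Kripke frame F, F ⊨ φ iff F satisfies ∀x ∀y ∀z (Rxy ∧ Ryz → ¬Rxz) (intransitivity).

Modal frame validity is preserved under surjective bounded morphisms.
The 5-cycle (worlds w0,w1,w2,w3,w4 with w0→w1→w2→w3→w4→w0) is intransitive. Mapping every world to a single reflexive point • is a surjective bounded morphism; the reflexive point is not intransitive (R••∧R•• but R••).
So no modal formula (or set of formulas) defines exactly the intransitive frames.

Not definable by any modal formula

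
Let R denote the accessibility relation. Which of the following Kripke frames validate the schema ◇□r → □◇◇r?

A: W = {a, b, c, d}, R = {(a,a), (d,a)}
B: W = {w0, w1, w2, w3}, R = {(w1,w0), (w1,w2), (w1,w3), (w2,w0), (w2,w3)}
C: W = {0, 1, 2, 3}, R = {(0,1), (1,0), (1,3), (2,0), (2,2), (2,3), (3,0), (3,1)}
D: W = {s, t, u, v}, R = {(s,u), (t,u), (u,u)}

A, D

Frame correspondent (Sahlqvist): ∀x ∀y ∀z ((xRy ∧ xRz) → ∃w (yRw ∧ zR²w)) — i.e. a generalized confluence (Geach) condition.
A: satisfies the condition.
B: fails — w1Rw0, w1Rw0 but no w with w0Rw and w0R²w.
C: fails — 1R0, 1R0 but no w with 0Rw and 0R²w.
D: satisfies the condition.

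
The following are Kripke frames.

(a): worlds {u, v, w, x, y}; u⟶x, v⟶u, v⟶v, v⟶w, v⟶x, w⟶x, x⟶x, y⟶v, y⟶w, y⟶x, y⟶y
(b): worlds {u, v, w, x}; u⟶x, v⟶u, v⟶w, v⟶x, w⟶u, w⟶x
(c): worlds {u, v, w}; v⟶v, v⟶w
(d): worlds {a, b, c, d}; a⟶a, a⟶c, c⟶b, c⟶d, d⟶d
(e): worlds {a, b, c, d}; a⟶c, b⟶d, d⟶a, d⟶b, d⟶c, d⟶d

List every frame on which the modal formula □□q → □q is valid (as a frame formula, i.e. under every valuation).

The schema corresponds to density: ∀x ∀y (Rxy → ∃z (Rxz ∧ Rzy)).
(a): condition met.
(b): fails — Rwu but no z with Rwz and Rzu.
(c): condition met.
(d): fails — Rcb but no z with Rcz and Rzb.
(e): fails — Rac but no z with Raz and Rzc.
Valid on: (a), (c).

(a), (c)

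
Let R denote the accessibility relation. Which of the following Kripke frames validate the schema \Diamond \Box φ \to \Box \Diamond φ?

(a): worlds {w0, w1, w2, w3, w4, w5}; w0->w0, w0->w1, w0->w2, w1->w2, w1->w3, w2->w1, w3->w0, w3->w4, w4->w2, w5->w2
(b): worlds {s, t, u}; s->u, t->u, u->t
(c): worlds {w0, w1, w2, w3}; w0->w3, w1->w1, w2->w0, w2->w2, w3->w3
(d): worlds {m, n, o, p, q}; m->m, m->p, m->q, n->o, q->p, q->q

The schema corresponds to convergence: \forall x \forall y \forall z (Rxy \wedge Rxz \to \exists w (Ryw \wedge Rzw)).
(a): fails — Rw0w1 and Rw0w2 but w1 and w2 have no common successor.
(b): ✓.
(c): fails — Rw2w2 and Rw2w0 but w2 and w0 have no common successor.
(d): fails — Rmq and Rmp but q and p have no common successor.

(b)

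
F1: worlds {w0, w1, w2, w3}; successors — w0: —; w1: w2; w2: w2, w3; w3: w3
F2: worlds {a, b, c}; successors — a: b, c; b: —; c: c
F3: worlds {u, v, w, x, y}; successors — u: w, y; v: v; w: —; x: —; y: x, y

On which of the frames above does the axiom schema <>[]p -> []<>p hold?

F1

Frame correspondent (Sahlqvist): forall x forall y forall z (Rxy & Rxz -> exists w (Ryw & Rzw)) — i.e. convergence.
F1: ✓.
F2: fails — Rac and Rab but c and b have no common successor.
F3: fails — Ruw and Ruw but w and w have no common successor.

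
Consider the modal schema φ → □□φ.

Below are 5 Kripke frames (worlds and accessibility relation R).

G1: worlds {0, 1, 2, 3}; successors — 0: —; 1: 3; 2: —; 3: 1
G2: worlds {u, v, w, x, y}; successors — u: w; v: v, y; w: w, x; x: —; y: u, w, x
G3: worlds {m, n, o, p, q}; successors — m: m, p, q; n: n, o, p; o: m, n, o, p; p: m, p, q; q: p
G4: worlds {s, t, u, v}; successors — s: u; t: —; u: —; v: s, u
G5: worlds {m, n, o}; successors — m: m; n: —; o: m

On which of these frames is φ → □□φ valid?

G1

This is the axiom for a generalized confluence (Geach) condition; its first-order frame correspondent is ∀x ∀z (xR²z → ∃w (x = w ∧ z = w)).
G1: satisfies the condition.
G2: fails — uR²w but u ≠ w.
G3: fails — mR²p but m ≠ p.
G4: fails — vR²u but v ≠ u.
G5: fails — oR²m but o ≠ m.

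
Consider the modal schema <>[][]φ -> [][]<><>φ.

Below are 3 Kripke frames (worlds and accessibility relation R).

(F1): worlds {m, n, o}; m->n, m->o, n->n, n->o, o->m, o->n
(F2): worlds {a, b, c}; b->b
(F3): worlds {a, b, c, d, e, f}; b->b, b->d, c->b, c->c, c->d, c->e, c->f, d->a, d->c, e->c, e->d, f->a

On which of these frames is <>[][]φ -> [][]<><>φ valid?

(F1), (F2)

Frame correspondent (Sahlqvist): forall x forall y forall z ((xRy & x R^2 z) -> exists w (y R^2 w & z R^2 w)) — i.e. a generalized confluence (Geach) condition.
(F1): condition met.
(F2): condition met.
(F3): fails — bRb, bR²a but no w with bR²w and aR²w.
Valid on: (F1), (F2).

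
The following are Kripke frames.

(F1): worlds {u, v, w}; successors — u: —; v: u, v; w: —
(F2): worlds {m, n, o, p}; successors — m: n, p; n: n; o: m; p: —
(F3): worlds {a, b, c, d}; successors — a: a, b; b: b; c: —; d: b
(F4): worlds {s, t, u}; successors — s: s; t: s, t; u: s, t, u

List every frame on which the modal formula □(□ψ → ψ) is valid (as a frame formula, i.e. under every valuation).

Frame correspondent (Sahlqvist): ∀x ∀y (Rxy → Ryy) — i.e. shift-reflexivity.
(F1): fails — Rvu but not Ruu.
(F2): fails — Rom but not Rmm.
(F3): holds.
(F4): holds.
Valid on: (F3), (F4).

(F3), (F4)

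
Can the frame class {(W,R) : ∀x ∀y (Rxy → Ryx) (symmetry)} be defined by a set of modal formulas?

The condition is symmetry. A defining modal formula is q → □◇q.
Suppose q→□◇q is valid. Take Rxy and set V(q)={x}. Then q at x, so □◇q at x, so ◇q at y, so some z with Ryz has q; z=x, i.e. Ryx.

Definable; q → □◇q defines it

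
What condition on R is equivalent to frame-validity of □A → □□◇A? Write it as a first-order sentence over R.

∀x ∀z (xR²z → ∃w (xRw ∧ zRw))

This is a Sahlqvist (Geach-type) schema ◇^0□^1A → □^2◇^1A.
First-order correspondent: ∀x ∀z (xR²z → ∃w (xRw ∧ zRw)).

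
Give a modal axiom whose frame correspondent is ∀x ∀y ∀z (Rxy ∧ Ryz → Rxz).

A defining formula is □r → □□r (the 4 axiom).

□r → □□r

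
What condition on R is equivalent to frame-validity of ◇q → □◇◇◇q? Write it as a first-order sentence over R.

∀x ∀y ∀z ((xRy ∧ xRz) → ∃w (y = w ∧ zR³w))

This is a Sahlqvist (Geach-type) schema ◇^1□^0q → □^1◇^3q.
Minimal-valuation argument: fix x; take any y with xR^1y and any z with xR^1z. Set V(q) to the set of worlds R-reachable from y in exactly 0 steps. Then □^0q holds at y, so the antecedent holds at x; validity forces ◇^3q at z, giving a w with zR^3w and yR^0w.
First-order correspondent: ∀x ∀y ∀z ((xRy ∧ xRz) → ∃w (y = w ∧ zR³w)).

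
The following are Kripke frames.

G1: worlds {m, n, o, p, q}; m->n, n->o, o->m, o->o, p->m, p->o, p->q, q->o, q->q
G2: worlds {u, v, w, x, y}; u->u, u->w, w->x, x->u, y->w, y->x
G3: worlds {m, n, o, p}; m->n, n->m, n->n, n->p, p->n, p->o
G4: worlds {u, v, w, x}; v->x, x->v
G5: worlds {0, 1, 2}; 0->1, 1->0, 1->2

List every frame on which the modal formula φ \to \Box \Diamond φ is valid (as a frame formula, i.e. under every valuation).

The schema corresponds to symmetry: \forall x \forall y (Rxy \to Ryx).
G1: fails — Rom but not Rmo.
G2: fails — Ryx but not Rxy.
G3: fails — Rpo but not Rop.
G4: ✓.
G5: fails — R12 but not R21.

G4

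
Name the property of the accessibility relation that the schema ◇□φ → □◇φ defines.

convergence: ∀x ∀y ∀z (Rxy ∧ Rxz → ∃w (Ryw ∧ Rzw))

Suppose ◇□φ→□◇φ is valid. Take Rxy, Rxz and set V(φ)={w : Ryw}. Then □φ at y so ◇□φ at x, so □◇φ at x, so ◇φ at z, giving w with Rzw and Ryw.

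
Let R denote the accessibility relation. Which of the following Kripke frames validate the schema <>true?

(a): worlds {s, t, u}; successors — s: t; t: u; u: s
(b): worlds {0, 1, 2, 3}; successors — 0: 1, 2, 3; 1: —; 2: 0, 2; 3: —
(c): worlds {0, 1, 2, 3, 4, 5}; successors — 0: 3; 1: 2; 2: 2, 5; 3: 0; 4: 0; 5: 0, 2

(a), (c)

This is the axiom for seriality; its first-order frame correspondent is forall x exists y Rxy.
(a): ✓.
(b): fails — world 1 has no successor.
(c): ✓.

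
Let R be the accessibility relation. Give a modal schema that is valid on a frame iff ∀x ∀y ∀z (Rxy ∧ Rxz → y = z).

A defining formula is ◇ψ → □ψ (the CD axiom).
Suppose ◇ψ→□ψ is valid. Take Rxy, Rxz and set V(ψ)={y}. Then ◇ψ at x, so □ψ at x, so ψ at z, i.e. z=y.

◇ψ → □ψ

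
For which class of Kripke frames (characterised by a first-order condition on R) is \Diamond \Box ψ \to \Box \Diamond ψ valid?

This is the .2 axiom.
Its frame correspondent is convergence — \forall x \forall y \forall z (Rxy \wedge Rxz \to \exists w (Ryw \wedge Rzw)).

convergence: \forall x \forall y \forall z (Rxy \wedge Rxz \to \exists w (Ryw \wedge Rzw))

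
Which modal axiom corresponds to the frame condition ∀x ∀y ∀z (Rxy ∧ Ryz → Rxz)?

□r → □□r

This is transitivity; the standard corresponding axiom is 4: □r → □□r.
Suppose □r→□□r is valid. Take Rxy, Ryz and set V(r)={w : Rxw}. Then □r at x, so □□r at x, so □r at y, so r at z, i.e. Rxz.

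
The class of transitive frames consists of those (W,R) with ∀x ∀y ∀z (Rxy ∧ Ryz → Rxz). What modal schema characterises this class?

□q → □□q

The condition is transitivity. The 4 schema □q → □□q defines it.
Suppose □q→□□q is valid. Take Rxy, Ryz and set V(q)={w : Rxw}. Then □q at x, so □□q at x, so □q at y, so q at z, i.e. Rxz.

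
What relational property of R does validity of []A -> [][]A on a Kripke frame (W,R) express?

Transitivity

Suppose □A→□□A is valid. Take Rxy, Ryz and set V(A)={w : Rxw}. Then □A at x, so □□A at x, so □A at y, so A at z, i.e. Rxz.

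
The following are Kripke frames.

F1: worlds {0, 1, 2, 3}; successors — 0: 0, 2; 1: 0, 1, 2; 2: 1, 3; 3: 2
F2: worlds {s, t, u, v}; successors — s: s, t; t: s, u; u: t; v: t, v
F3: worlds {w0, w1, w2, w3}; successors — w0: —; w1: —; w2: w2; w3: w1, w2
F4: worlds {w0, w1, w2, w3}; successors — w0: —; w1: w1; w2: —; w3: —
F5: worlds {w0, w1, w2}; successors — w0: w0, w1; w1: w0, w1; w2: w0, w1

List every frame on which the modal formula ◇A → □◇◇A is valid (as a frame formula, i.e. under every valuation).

The schema corresponds to a generalized confluence (Geach) condition: ∀x ∀y ∀z ((xRy ∧ xRz) → ∃w (y = w ∧ zR²w)).
F1: ✓.
F2: fails — vRv, vRt but no w with v=w and tR²w.
F3: fails — w3Rw1, w3Rw1 but no w with w1=w and w1R²w.
F4: ✓.
F5: ✓.

F1, F4, F5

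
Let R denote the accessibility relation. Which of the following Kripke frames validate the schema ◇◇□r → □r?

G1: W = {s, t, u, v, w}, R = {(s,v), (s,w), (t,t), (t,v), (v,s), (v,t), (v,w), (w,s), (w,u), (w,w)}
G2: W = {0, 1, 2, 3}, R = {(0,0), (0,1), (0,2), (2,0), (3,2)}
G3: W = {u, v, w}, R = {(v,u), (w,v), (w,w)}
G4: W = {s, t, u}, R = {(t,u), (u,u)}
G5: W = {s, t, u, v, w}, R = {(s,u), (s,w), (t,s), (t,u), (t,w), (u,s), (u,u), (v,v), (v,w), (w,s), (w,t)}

G4

Frame correspondent (Sahlqvist): ∀x ∀y ∀z ((xR²y ∧ xRz) → ∃w (yRw ∧ z = w)) — i.e. a generalized confluence (Geach) condition.
G1: fails — sR²t, sRw but no w* with tRw* and w=w*.
G2: fails — 0R²1, 0R0 but no w with 1Rw and 0=w.
G3: fails — wR²u, wRv but no t with uRt and v=t.
G4: satisfies the condition.
G5: fails — sR²u, sRw but no w* with uRw* and w=w*.
Valid on: G4.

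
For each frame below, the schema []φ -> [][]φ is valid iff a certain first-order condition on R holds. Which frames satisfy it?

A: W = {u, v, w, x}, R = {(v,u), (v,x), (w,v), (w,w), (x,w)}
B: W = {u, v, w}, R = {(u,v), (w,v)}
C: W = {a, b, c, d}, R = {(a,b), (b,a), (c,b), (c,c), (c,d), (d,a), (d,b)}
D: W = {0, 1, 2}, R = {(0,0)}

B, D

The schema corresponds to transitivity: forall x forall y forall z (Rxy & Ryz -> Rxz).
A: fails — Rxw and Rwv but not Rxv.
B: satisfies the condition.
C: fails — Rcd and Rda but not Rca.
D: satisfies the condition.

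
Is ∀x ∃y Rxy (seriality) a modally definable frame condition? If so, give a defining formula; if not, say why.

Yes: it is seriality, defined by the D schema □r → ◇r.
Suppose □r→◇r is valid. At any x set V(r)=W. Then □r at x, so ◇r at x, so x has a successor.

Yes, by □r → ◇r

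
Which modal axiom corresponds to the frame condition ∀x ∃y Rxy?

□q → ◇q

This is seriality; the standard corresponding axiom is D: □q → ◇q.
Suppose □q→◇q is valid. At any x set V(q)=W. Then □q at x, so ◇q at x, so x has a successor.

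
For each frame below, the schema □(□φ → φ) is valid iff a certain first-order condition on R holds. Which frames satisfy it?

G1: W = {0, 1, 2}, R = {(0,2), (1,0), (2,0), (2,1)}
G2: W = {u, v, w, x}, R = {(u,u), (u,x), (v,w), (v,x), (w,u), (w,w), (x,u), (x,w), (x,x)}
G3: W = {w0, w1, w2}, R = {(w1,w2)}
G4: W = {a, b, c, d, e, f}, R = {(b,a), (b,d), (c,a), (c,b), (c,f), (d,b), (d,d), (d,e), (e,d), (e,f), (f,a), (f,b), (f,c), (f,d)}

G2

This is the axiom for shift-reflexivity; its first-order frame correspondent is ∀x ∀y (Rxy → Ryy).
G1: fails — R10 but not R00.
G2: ✓.
G3: fails — Rw1w2 but not Rw2w2.
G4: fails — Rcf but not Rff.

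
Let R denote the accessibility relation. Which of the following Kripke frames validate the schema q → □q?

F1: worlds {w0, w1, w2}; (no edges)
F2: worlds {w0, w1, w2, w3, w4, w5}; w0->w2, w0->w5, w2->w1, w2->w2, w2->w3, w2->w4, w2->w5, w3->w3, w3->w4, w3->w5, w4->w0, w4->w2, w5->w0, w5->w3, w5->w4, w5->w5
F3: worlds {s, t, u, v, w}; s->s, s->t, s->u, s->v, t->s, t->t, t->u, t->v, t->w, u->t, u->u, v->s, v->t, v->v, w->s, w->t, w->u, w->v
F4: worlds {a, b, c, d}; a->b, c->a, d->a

F1

This is the axiom for a generalized confluence (Geach) condition; its first-order frame correspondent is ∀x ∀z (xRz → ∃w (x = w ∧ z = w)).
F1: condition met.
F2: fails — w0Rw2 but w0 ≠ w2.
F3: fails — sRt but s ≠ t.
F4: fails — aRb but a ≠ b.
Valid on: F1.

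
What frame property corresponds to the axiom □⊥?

□⊥ is valid iff no world has any successor (otherwise □⊥ fails at any world with one).
Conversely, on a frame with emptiness of R the schema holds at every world under every valuation.
Frame condition: ∀x ∀y ¬Rxy.

Emptiness of R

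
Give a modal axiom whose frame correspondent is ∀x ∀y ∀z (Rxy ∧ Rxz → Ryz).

◇s → □◇s

The condition is the Euclidean property. The 5 schema ◇s → □◇s defines it.
Suppose ◇s→□◇s is valid. Take Rxy, Rxz and set V(s)={y}. Then ◇s at x, so □◇s at x, so ◇s at z, so some w with Rzw has s; w=y, i.e. Rzy. By symmetry of the argument, Ryz.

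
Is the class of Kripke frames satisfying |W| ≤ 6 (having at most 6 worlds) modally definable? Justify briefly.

Modal frame validity is preserved under disjoint unions.
Any modal formula valid on each of 7 disjoint one-world frames is valid on their disjoint union (validity is preserved under disjoint unions). Each one-world frame has |W|=1≤6, but the union has |W|=7.
So no modal formula (or set of formulas) defines exactly the |W|≤6 frames.

Not modally definable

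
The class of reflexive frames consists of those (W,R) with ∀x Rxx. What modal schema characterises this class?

□r → r

This is reflexivity; the standard corresponding axiom is T: □r → r.
Suppose □r→r is valid. At any x set V(r)={w : Rxw}. Then □r holds at x, so r holds at x, i.e. Rxx.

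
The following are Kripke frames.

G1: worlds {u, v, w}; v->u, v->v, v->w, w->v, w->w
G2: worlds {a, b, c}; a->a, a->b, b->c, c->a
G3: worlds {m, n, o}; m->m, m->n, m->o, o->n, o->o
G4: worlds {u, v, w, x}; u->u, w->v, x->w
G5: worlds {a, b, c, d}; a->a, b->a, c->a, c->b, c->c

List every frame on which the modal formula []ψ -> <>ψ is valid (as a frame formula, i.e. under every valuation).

G2

This is the axiom for seriality; its first-order frame correspondent is forall x exists y Rxy.
G1: fails — world u has no successor.
G2: satisfies the condition.
G3: fails — world n has no successor.
G4: fails — world v has no successor.
G5: fails — world d has no successor.
Valid on: G2.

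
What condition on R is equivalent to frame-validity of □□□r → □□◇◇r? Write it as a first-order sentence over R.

This is a Sahlqvist (Geach-type) schema ◇^0□^3r → □^2◇^2r.
Minimal-valuation argument: fix x; take any y with xR^0y and any z with xR^2z. Set V(r) to the set of worlds R-reachable from y in exactly 3 steps. Then □^3r holds at y, so the antecedent holds at x; validity forces ◇^2r at z, giving a w with zR^2w and yR^3w.
First-order correspondent: ∀x ∀z (xR²z → ∃w (xR³w ∧ zR²w)).

∀x ∀z (xR²z → ∃w (xR³w ∧ zR²w))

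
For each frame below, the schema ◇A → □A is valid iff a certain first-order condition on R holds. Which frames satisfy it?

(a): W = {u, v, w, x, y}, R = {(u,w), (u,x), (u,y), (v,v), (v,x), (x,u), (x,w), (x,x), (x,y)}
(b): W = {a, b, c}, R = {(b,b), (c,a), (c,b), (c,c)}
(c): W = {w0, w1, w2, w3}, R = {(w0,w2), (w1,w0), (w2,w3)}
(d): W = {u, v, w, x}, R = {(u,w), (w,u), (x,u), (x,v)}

(c)

Frame correspondent (Sahlqvist): ∀x ∀y ∀z (Rxy ∧ Rxz → y = z) — i.e. partial functionality.
(a): fails — u sees both w and x.
(b): fails — c sees both a and b.
(c): holds.
(d): fails — x sees both u and v.
Valid on: (c).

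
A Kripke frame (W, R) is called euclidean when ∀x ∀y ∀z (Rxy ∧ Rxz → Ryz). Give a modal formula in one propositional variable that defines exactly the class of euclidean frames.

The condition is the Euclidean property. The 5 schema ◇p → □◇p defines it.

◇p → □◇p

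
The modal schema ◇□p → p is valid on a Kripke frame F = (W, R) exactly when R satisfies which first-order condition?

Symmetry

Replacing p by ¬p and contraposing gives the equivalent schema p → □◇p.
Suppose p→□◇p is valid. Take Rxy and set V(p)={x}. Then p at x, so □◇p at x, so ◇p at y, so some z with Ryz has p; z=x, i.e. Ryx.
Conversely, any frame satisfying ∀x ∀y (Rxy → Ryx) validates the schema.
Frame condition: ∀x ∀y (Rxy → Ryx).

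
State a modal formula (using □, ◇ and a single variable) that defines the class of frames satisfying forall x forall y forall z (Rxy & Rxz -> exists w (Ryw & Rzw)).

The condition is convergence. The .2 schema ◇□ψ → □◇ψ defines it.
Suppose ◇□ψ→□◇ψ is valid. Take Rxy, Rxz and set V(ψ)={w : Ryw}. Then □ψ at y so ◇□ψ at x, so □◇ψ at x, so ◇ψ at z, giving w with Rzw and Ryw.

◇□ψ → □◇ψ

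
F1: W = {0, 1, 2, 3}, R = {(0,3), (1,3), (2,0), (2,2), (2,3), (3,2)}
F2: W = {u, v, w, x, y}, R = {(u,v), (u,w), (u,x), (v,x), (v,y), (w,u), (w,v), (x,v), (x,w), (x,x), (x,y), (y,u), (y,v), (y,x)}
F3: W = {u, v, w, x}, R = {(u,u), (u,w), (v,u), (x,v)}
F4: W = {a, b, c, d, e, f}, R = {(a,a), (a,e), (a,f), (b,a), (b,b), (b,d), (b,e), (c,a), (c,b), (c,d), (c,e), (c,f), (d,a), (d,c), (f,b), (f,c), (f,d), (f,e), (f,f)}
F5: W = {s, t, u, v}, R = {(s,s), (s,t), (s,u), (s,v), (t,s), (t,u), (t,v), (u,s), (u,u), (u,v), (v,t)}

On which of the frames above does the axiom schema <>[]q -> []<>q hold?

Frame correspondent (Sahlqvist): forall x forall y forall z (Rxy & Rxz -> exists w (Ryw & Rzw)) — i.e. convergence.
F1: fails — R23 and R20 but 3 and 0 have no common successor.
F2: fails — Ruv and Ruw but v and w have no common successor.
F3: fails — Ruw and Ruw but w and w have no common successor.
F4: fails — Rae and Rae but e and e have no common successor.
F5: fails — Rsv and Rsu but v and u have no common successor.

none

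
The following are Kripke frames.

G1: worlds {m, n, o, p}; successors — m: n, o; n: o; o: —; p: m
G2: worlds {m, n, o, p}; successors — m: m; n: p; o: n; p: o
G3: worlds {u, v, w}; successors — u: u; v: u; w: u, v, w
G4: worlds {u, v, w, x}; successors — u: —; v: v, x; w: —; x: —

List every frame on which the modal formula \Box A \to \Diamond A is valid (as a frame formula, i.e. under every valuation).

G2, G3

The schema corresponds to seriality: \forall x \exists y Rxy.
G1: fails — world o has no successor.
G2: satisfies the condition.
G3: satisfies the condition.
G4: fails — world u has no successor.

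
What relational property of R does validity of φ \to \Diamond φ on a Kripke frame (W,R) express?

Equivalently (dual form): □φ → φ.
Suppose □φ→φ is valid. At any x set V(φ)={w : Rxw}. Then □φ holds at x, so φ holds at x, i.e. Rxx.
Conversely, on a frame with reflexivity the schema holds at every world under every valuation.
So the correspondent is reflexivity.

reflexivity: \forall x Rxx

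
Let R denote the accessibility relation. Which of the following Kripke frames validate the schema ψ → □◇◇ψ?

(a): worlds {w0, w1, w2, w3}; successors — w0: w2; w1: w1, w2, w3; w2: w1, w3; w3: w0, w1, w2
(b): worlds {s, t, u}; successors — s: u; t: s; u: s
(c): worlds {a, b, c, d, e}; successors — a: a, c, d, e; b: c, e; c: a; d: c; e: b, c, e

(a)

This is the axiom for a generalized confluence (Geach) condition; its first-order frame correspondent is ∀x ∀z (xRz → ∃w (x = w ∧ zR²w)).
(a): ✓.
(b): fails — sRu but no w with s=w and uR²w.
(c): fails — bRc but no w with b=w and cR²w.
Valid on: (a).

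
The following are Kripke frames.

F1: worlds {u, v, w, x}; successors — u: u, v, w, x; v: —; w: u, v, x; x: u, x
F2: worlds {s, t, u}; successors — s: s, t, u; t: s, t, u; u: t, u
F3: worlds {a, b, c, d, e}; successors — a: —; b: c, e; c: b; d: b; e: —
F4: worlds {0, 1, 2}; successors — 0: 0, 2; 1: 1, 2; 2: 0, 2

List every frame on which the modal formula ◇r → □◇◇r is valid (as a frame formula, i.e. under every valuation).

F2

The schema corresponds to a generalized confluence (Geach) condition: ∀x ∀y ∀z ((xRy ∧ xRz) → ∃w (y = w ∧ zR²w)).
F1: fails — uRu, uRv but no t with u=t and vR²t.
F2: satisfies the condition.
F3: fails — bRc, bRe but no w with c=w and eR²w.
F4: fails — 1R1, 1R2 but no w with 1=w and 2R²w.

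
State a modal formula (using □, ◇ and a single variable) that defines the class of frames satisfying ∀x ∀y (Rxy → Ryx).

p → □◇p

A defining formula is p → □◇p (the B axiom).
Suppose p→□◇p is valid. Take Rxy and set V(p)={x}. Then p at x, so □◇p at x, so ◇p at y, so some z with Ryz has p; z=x, i.e. Ryx.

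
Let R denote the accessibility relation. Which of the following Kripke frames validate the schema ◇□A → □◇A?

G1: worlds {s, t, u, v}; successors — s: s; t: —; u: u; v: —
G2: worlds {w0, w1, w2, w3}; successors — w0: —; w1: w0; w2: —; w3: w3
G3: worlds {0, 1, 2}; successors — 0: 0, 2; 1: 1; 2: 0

G1, G3

This is the axiom for convergence; its first-order frame correspondent is ∀x ∀y ∀z (Rxy ∧ Rxz → ∃w (Ryw ∧ Rzw)).
G1: condition met.
G2: fails — Rw1w0 and Rw1w0 but w0 and w0 have no common successor.
G3: condition met.
Valid on: G1, G3.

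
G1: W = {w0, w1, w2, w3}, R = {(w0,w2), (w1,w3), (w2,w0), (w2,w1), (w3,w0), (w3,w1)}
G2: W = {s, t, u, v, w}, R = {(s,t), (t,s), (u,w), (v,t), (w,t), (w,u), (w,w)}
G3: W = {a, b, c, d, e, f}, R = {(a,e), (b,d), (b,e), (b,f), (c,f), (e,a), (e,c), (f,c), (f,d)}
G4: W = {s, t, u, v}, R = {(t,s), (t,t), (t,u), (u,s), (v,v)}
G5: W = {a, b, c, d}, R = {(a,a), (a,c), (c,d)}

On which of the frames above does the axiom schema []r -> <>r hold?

Frame correspondent (Sahlqvist): forall x exists y Rxy — i.e. seriality.
G1: holds.
G2: holds.
G3: fails — world d has no successor.
G4: fails — world s has no successor.
G5: fails — world b has no successor.
Valid on: G1, G2.

G1, G2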